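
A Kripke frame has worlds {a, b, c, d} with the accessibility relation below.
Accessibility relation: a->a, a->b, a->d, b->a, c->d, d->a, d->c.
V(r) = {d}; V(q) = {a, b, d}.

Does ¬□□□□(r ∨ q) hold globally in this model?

Yes

Let φ = ¬□□□□(r ∨ q). Evaluate φ at each world:
  a (successors {a, b, d}): φ is true.
  b (successors {a}): φ is true.
  c (successors {d}): φ is true.
  d (successors {a, c}): φ is true.
For instance, at c:
  At c: □□□□(r ∨ q) is false, so ¬□□□□(r ∨ q) is true.
    At c: □□□□(r ∨ q) requires □□□(r ∨ q) at every successor {d}.
      □□□(r ∨ q) fails at d, so □□□□(r ∨ q) is false at c.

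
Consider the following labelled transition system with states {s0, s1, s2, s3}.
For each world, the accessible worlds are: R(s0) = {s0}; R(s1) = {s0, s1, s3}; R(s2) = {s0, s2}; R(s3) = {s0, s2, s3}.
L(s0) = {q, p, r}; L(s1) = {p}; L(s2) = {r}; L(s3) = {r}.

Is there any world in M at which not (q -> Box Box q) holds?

Let φ = not (q -> Box Box q). Evaluate φ at each world:
  s0 (successors {s0}): φ is false.
  s1 (successors {s0, s1, s3}): φ is false.
  s2 (successors {s0, s2}): φ is false.
  s3 (successors {s0, s2, s3}): φ is false.
For instance, at s3:
  At s3: q -> Box Box q is true, so not (q -> Box Box q) is false.
    At s3: q is false, Box Box q is false, so q -> Box Box q is true.
      At s3: Box Box q requires Box q at every successor {s0, s2, s3}.
        Box q fails at s2, so Box Box q is false at s3.

No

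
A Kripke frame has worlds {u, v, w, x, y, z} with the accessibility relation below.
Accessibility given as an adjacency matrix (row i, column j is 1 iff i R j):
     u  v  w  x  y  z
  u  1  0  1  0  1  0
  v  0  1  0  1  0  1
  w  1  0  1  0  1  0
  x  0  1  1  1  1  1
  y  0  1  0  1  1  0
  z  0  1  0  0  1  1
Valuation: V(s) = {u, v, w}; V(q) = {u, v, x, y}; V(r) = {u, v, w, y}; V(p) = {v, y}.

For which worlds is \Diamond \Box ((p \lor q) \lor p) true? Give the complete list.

u, w, x, y, z

Let φ = \Diamond \Box ((p \lor q) \lor p). Evaluate φ at each world:
  u (successors {u, w, y}): φ is true.
  v (successors {v, x, z}): φ is false.
  w (successors {u, w, y}): φ is true.
  x (successors {v, w, x, y, z}): φ is true.
  y (successors {v, x, y}): φ is true.
  z (successors {v, y, z}): φ is true.
For instance, at z:
  At z: \Diamond \Box ((p \lor q) \lor p) requires \Box ((p \lor q) \lor p) at some successor in {v, y, z}.
    \Box ((p \lor q) \lor p) holds at y, so \Diamond \Box ((p \lor q) \lor p) is true at z.
      At y: \Box ((p \lor q) \lor p) requires (p \lor q) \lor p at every successor {v, x, y}.
        At v: (p \lor q) \lor p is true.
        At x: (p \lor q) \lor p is true.
        At y: (p \lor q) \lor p is true.
      So \Box ((p \lor q) \lor p) is true at y.
Satisfying worlds: {u, w, x, y, z}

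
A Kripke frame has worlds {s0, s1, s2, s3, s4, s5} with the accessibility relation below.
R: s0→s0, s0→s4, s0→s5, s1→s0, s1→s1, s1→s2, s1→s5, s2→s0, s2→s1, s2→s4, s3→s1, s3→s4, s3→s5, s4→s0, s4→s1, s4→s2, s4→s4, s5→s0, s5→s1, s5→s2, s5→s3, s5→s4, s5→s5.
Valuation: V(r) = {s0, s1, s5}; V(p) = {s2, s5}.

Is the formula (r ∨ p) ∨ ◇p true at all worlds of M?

Yes

Recall that ◇ψ holds at a world iff ψ holds at some accessible world.
Let φ = (r ∨ p) ∨ ◇p. Evaluate φ at each world:
  s0 (successors {s0, s4, s5}): φ is true.
  s1 (successors {s0, s1, s2, s5}): φ is true.
  s2 (successors {s0, s1, s4}): φ is true.
  s3 (successors {s1, s4, s5}): φ is true.
  s4 (successors {s0, s1, s2, s4}): φ is true.
  s5 (successors {s0, s1, s2, s3, s4, s5}): φ is true.
For instance, at s0:
  At s0: r ∨ p is true, ◇p is true, so (r ∨ p) ∨ ◇p is true.
    At s0: ◇p requires p at some successor in {s0, s4, s5}.
      p holds at s5, so ◇p is true at s0.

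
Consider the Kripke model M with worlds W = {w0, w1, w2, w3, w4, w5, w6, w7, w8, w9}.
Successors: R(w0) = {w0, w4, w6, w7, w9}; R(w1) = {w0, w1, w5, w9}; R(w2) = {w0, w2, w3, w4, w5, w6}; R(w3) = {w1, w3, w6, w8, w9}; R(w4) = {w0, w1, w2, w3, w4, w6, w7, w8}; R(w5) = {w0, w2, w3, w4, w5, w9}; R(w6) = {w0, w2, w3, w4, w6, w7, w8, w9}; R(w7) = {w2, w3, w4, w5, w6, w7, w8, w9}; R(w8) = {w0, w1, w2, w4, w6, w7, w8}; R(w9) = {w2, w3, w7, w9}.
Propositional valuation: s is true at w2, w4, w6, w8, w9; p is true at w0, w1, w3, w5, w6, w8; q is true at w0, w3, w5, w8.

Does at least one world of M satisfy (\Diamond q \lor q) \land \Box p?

Let φ = (\Diamond q \lor q) \land \Box p. Evaluate φ at each world:
  w0 (successors {w0, w4, w6, w7, w9}): φ is false.
  w1 (successors {w0, w1, w5, w9}): φ is false.
  w2 (successors {w0, w2, w3, w4, w5, w6}): φ is false.
  w3 (successors {w1, w3, w6, w8, w9}): φ is false.
  w4 (successors {w0, w1, w2, w3, w4, w6, w7, w8}): φ is false.
  w5 (successors {w0, w2, w3, w4, w5, w9}): φ is false.
  w6 (successors {w0, w2, w3, w4, w6, w7, w8, w9}): φ is false.
  w7 (successors {w2, w3, w4, w5, w6, w7, w8, w9}): φ is false.
  w8 (successors {w0, w1, w2, w4, w6, w7, w8}): φ is false.
  w9 (successors {w2, w3, w7, w9}): φ is false.
For instance, at w3:
  At w3: \Diamond q \lor q is true, \Box p is false, so (\Diamond q \lor q) \land \Box p is false.
    At w3: \Diamond q is true, q is true, so \Diamond q \lor q is true.
      At w3: \Diamond q requires q at some successor in {w1, w3, w6, w8, w9}.
        q holds at w3, so \Diamond q is true at w3.
    At w3: \Box p requires p at every successor {w1, w3, w6, w8, w9}.
      p fails at w9, so \Box p is false at w3.

No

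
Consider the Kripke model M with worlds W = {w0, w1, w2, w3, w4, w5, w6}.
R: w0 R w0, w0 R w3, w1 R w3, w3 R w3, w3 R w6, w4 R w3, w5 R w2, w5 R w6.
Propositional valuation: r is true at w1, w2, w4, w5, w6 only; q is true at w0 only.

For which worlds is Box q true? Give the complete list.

Recall that Box ψ holds at a world iff ψ holds at every accessible world, and Dia ψ holds iff ψ holds at some accessible world.
Let φ = Box q. Evaluate φ at each world:
  w0 (successors {w0, w3}): φ is false.
  w1 (successors {w3}): φ is false.
  w2 (successors ∅): φ is true.
  w3 (successors {w3, w6}): φ is false.
  w4 (successors {w3}): φ is false.
  w5 (successors {w2, w6}): φ is false.
  w6 (successors ∅): φ is true.
For instance, at w1:
  At w1: Box q requires q at every successor {w3}.
    q fails at w3, so Box q is false at w1.
Satisfying worlds: {w2, w6}

w2, w6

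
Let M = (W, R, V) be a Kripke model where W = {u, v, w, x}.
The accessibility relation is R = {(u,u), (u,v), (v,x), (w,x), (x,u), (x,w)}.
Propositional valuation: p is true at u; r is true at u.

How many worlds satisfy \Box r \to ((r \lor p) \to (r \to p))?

4

Let φ = \Box r \to ((r \lor p) \to (r \to p)). Evaluate φ at each world:
  u (successors {u, v}): φ is true.
  v (successors {x}): φ is true.
  w (successors {x}): φ is true.
  x (successors {u, w}): φ is true.
For instance, at x:
  At x: \Box r is false, (r \lor p) \to (r \to p) is true, so \Box r \to ((r \lor p) \to (r \to p)) is true.
    At x: \Box r requires r at every successor {u, w}.
      r fails at w, so \Box r is false at x.
Satisfying worlds: {u, v, w, x}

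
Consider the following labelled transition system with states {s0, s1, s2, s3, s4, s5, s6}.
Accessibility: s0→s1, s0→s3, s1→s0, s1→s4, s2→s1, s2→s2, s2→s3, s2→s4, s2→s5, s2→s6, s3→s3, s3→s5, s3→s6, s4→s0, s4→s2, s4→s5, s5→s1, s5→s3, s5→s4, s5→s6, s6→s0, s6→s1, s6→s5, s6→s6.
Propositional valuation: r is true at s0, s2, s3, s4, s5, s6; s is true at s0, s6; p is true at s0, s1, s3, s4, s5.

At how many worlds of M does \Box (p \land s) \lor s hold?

2

Recall that \Box ψ holds at a world iff ψ holds at every accessible world, and \Diamond ψ holds iff ψ holds at some accessible world.
Let φ = \Box (p \land s) \lor s. Evaluate φ at each world:
  s0 (successors {s1, s3}): φ is true.
  s1 (successors {s0, s4}): φ is false.
  s2 (successors {s1, s2, s3, s4, s5, s6}): φ is false.
  s3 (successors {s3, s5, s6}): φ is false.
  s4 (successors {s0, s2, s5}): φ is false.
  s5 (successors {s1, s3, s4, s6}): φ is false.
  s6 (successors {s0, s1, s5, s6}): φ is true.
For instance, at s6:
  At s6: \Box (p \land s) is false, s is true, so \Box (p \land s) \lor s is true.
    At s6: \Box (p \land s) requires p \land s at every successor {s0, s1, s5, s6}.
      p \land s fails at s1, so \Box (p \land s) is false at s6.
Satisfying worlds: {s0, s6}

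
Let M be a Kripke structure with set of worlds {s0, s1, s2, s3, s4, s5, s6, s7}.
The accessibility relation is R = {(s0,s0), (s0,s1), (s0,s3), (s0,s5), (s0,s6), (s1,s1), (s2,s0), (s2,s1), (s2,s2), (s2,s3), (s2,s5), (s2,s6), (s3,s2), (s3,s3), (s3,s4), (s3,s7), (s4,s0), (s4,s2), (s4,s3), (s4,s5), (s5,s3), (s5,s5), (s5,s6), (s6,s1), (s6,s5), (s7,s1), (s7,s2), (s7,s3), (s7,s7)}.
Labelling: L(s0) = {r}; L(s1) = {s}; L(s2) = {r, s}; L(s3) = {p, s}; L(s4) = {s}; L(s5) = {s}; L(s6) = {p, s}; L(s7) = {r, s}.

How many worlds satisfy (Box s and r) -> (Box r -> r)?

Let φ = (Box s and r) -> (Box r -> r). Evaluate φ at each world:
  s0 (successors {s0, s1, s3, s5, s6}): φ is true.
  s1 (successors {s1}): φ is true.
  s2 (successors {s0, s1, s2, s3, s5, s6}): φ is true.
  s3 (successors {s2, s3, s4, s7}): φ is true.
  s4 (successors {s0, s2, s3, s5}): φ is true.
  s5 (successors {s3, s5, s6}): φ is true.
  s6 (successors {s1, s5}): φ is true.
  s7 (successors {s1, s2, s3, s7}): φ is true.
For instance, at s7:
  At s7: Box s and r is true, Box r -> r is true, so (Box s and r) -> (Box r -> r) is true.
    At s7: Box s is true, r is true, so Box s and r is true.
      At s7: Box s requires s at every successor {s1, s2, s3, s7}.
        At s1: s is true.
        At s2: s is true.
        At s3: s is true.
        At s7: s is true.
      So Box s is true at s7.
    At s7: Box r is false, r is true, so Box r -> r is true.
      At s7: Box r requires r at every successor {s1, s2, s3, s7}.
        r fails at s1, so Box r is false at s7.
Satisfying worlds: {s0, s1, s2, s3, s4, s5, s6, s7}

8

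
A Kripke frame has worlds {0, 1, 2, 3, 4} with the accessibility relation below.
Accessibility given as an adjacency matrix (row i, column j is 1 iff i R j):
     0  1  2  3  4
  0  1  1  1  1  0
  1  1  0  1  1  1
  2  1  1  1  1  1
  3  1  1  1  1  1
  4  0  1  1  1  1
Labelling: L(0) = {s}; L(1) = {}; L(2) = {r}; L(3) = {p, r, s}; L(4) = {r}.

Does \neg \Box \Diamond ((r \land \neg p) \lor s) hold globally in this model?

No

Let φ = \neg \Box \Diamond ((r \land \neg p) \lor s). Evaluate φ at each world:
  0 (successors {0, 1, 2, 3}): φ is false.
  1 (successors {0, 2, 3, 4}): φ is false.
  2 (successors {0, 1, 2, 3, 4}): φ is false.
  3 (successors {0, 1, 2, 3, 4}): φ is false.
  4 (successors {1, 2, 3, 4}): φ is false.
Detail at 0 (counterexample):
  At 0: \Box \Diamond ((r \land \neg p) \lor s) is true, so \neg \Box \Diamond ((r \land \neg p) \lor s) is false.
    At 0: \Box \Diamond ((r \land \neg p) \lor s) requires \Diamond ((r \land \neg p) \lor s) at every successor {0, 1, 2, 3}.
      At 0: \Diamond ((r \land \neg p) \lor s) is true.
      At 1: \Diamond ((r \land \neg p) \lor s) is true.
      At 2: \Diamond ((r \land \neg p) \lor s) is true.
      At 3: \Diamond ((r \land \neg p) \lor s) is true.
    So \Box \Diamond ((r \land \neg p) \lor s) is true at 0.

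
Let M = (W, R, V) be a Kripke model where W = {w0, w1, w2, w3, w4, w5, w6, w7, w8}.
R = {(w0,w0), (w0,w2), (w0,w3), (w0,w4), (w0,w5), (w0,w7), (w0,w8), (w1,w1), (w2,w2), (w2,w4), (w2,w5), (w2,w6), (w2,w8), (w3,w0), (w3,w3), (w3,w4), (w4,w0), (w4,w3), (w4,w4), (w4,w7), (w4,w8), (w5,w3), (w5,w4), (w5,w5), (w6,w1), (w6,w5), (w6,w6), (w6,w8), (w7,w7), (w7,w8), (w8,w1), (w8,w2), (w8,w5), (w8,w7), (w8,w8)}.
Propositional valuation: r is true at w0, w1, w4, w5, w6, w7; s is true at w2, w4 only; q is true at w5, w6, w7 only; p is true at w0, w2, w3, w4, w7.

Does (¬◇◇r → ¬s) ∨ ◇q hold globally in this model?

Yes

Let φ = (¬◇◇r → ¬s) ∨ ◇q. Evaluate φ at each world:
  w0 (successors {w0, w2, w3, w4, w5, w7, w8}): φ is true.
  w1 (successors {w1}): φ is true.
  w2 (successors {w2, w4, w5, w6, w8}): φ is true.
  w3 (successors {w0, w3, w4}): φ is true.
  w4 (successors {w0, w3, w4, w7, w8}): φ is true.
  w5 (successors {w3, w4, w5}): φ is true.
  w6 (successors {w1, w5, w6, w8}): φ is true.
  w7 (successors {w7, w8}): φ is true.
  w8 (successors {w1, w2, w5, w7, w8}): φ is true.
For instance, at w8:
  At w8: ¬◇◇r → ¬s is true, ◇q is true, so (¬◇◇r → ¬s) ∨ ◇q is true.
    At w8: ¬◇◇r is false, ¬s is true, so ¬◇◇r → ¬s is true.
      At w8: ◇◇r is true, so ¬◇◇r is false.
    At w8: ◇q requires q at some successor in {w1, w2, w5, w7, w8}.
      q holds at w5, so ◇q is true at w8.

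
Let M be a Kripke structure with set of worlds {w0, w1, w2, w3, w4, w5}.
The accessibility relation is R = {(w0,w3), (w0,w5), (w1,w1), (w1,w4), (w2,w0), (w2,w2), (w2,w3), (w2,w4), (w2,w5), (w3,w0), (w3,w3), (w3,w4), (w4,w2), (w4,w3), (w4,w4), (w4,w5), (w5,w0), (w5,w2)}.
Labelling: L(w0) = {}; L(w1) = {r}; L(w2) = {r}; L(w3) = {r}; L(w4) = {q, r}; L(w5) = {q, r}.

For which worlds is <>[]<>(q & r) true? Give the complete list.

Let φ = <>[]<>(q & r). Evaluate φ at each world:
  w0 (successors {w3, w5}): φ is true.
  w1 (successors {w1, w4}): φ is true.
  w2 (successors {w0, w2, w3, w4, w5}): φ is true.
  w3 (successors {w0, w3, w4}): φ is true.
  w4 (successors {w2, w3, w4, w5}): φ is true.
  w5 (successors {w0, w2}): φ is false.
For instance, at w4:
  At w4: <>[]<>(q & r) requires []<>(q & r) at some successor in {w2, w3, w4, w5}.
    []<>(q & r) holds at w3, so <>[]<>(q & r) is true at w4.
      At w3: []<>(q & r) requires <>(q & r) at every successor {w0, w3, w4}.
        At w0: <>(q & r) is true.
        At w3: <>(q & r) is true.
        At w4: <>(q & r) is true.
      So []<>(q & r) is true at w3.
Satisfying worlds: {w0, w1, w2, w3, w4}

w0, w1, w2, w3, w4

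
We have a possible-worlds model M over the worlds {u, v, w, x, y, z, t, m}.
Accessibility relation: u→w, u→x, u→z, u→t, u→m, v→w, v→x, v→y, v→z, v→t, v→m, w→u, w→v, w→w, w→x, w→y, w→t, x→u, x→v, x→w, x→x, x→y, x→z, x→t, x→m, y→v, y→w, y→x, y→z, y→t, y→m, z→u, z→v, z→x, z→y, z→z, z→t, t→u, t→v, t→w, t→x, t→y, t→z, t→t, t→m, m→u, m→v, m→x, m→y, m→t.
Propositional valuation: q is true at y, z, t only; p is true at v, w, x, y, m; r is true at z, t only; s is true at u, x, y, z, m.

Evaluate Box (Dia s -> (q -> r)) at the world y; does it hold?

Yes

Recall that Box ψ holds at a world iff ψ holds at every accessible world, and Dia ψ holds iff ψ holds at some accessible world.
At y: Box (Dia s -> (q -> r)) requires Dia s -> (q -> r) at every successor {v, w, x, z, t, m}.
  At v: Dia s -> (q -> r) is true.
  At w: Dia s -> (q -> r) is true.
  At x: Dia s -> (q -> r) is true.
  At z: Dia s -> (q -> r) is true.
  At t: Dia s -> (q -> r) is true.
  At m: Dia s -> (q -> r) is true.
So Box (Dia s -> (q -> r)) is true at y.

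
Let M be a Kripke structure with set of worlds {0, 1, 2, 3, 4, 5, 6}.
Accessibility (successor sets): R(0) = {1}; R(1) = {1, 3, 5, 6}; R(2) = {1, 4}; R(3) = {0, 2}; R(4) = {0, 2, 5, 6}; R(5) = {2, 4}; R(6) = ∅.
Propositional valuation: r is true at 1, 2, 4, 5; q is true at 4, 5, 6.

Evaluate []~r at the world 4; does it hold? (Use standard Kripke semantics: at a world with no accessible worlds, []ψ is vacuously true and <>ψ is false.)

No

At 4: []~r requires ~r at every successor {0, 2, 5, 6}.
  ~r fails at 2, so []~r is false at 4.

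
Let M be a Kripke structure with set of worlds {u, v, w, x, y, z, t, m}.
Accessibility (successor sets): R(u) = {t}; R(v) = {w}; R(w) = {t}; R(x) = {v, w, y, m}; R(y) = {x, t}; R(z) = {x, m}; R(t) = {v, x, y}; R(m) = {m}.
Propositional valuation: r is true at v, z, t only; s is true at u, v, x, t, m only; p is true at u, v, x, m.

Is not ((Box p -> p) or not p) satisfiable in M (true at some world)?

Let φ = not ((Box p -> p) or not p). Evaluate φ at each world:
  u (successors {t}): φ is false.
  v (successors {w}): φ is false.
  w (successors {t}): φ is false.
  x (successors {v, w, y, m}): φ is false.
  y (successors {x, t}): φ is false.
  z (successors {x, m}): φ is false.
  t (successors {v, x, y}): φ is false.
  m (successors {m}): φ is false.
For instance, at w:
  At w: (Box p -> p) or not p is true, so not ((Box p -> p) or not p) is false.
    At w: Box p -> p is true, not p is true, so (Box p -> p) or not p is true.
      At w: Box p is false, p is false, so Box p -> p is true.

No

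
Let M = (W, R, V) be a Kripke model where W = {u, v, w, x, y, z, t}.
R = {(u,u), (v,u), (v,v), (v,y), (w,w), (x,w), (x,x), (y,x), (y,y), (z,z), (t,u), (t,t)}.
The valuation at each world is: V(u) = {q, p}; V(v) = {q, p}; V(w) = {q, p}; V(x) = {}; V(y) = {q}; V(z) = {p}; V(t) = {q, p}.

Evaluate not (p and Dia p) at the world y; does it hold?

Recall that Dia ψ holds at a world iff ψ holds at some accessible world.
At y: p and Dia p is false, so not (p and Dia p) is true.
  At y: p is false, Dia p is false, so p and Dia p is false.
    At y: Dia p requires p at some successor in {x, y}.
      At x: p is false.
      At y: p is false.
    So Dia p is false at y.

Yes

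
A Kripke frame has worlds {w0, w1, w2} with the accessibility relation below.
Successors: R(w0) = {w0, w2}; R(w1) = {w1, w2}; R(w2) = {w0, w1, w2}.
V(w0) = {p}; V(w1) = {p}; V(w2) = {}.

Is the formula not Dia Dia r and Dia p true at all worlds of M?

Yes

Let φ = not Dia Dia r and Dia p. Evaluate φ at each world:
  w0 (successors {w0, w2}): φ is true.
  w1 (successors {w1, w2}): φ is true.
  w2 (successors {w0, w1, w2}): φ is true.
For instance, at w1:
  At w1: not Dia Dia r is true, Dia p is true, so not Dia Dia r and Dia p is true.
    At w1: Dia Dia r is false, so not Dia Dia r is true.
      At w1: Dia Dia r requires Dia r at some successor in {w1, w2}.
        At w1: Dia r is false.
        At w2: Dia r is false.
      So Dia Dia r is false at w1.
    At w1: Dia p requires p at some successor in {w1, w2}.
      p holds at w1, so Dia p is true at w1.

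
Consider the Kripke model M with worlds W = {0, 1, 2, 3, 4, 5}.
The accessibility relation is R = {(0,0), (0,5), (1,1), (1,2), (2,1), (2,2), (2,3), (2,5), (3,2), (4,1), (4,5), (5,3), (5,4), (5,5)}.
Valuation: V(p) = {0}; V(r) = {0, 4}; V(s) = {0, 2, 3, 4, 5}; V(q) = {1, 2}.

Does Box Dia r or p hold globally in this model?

No

Let φ = Box Dia r or p. Evaluate φ at each world:
  0 (successors {0, 5}): φ is true.
  1 (successors {1, 2}): φ is false.
  2 (successors {1, 2, 3, 5}): φ is false.
  3 (successors {2}): φ is false.
  4 (successors {1, 5}): φ is false.
  5 (successors {3, 4, 5}): φ is false.
Detail at 1 (counterexample):
  At 1: Box Dia r is false, p is false, so Box Dia r or p is false.
    At 1: Box Dia r requires Dia r at every successor {1, 2}.
      Dia r fails at 1, so Box Dia r is false at 1.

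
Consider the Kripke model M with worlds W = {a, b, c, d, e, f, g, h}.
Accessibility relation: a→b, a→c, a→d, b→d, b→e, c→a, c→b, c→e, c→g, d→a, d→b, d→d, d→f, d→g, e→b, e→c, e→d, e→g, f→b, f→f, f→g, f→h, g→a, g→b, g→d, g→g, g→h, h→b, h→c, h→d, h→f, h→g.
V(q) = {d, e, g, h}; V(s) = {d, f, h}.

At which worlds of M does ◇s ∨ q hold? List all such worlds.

a, b, d, e, f, g, h

Let φ = ◇s ∨ q. Evaluate φ at each world:
  a (successors {b, c, d}): φ is true.
  b (successors {d, e}): φ is true.
  c (successors {a, b, e, g}): φ is false.
  d (successors {a, b, d, f, g}): φ is true.
  e (successors {b, c, d, g}): φ is true.
  f (successors {b, f, g, h}): φ is true.
  g (successors {a, b, d, g, h}): φ is true.
  h (successors {b, c, d, f, g}): φ is true.
For instance, at a:
  At a: ◇s is true, q is false, so ◇s ∨ q is true.
    At a: ◇s requires s at some successor in {b, c, d}.
      s holds at d, so ◇s is true at a.
Satisfying worlds: {a, b, d, e, f, g, h}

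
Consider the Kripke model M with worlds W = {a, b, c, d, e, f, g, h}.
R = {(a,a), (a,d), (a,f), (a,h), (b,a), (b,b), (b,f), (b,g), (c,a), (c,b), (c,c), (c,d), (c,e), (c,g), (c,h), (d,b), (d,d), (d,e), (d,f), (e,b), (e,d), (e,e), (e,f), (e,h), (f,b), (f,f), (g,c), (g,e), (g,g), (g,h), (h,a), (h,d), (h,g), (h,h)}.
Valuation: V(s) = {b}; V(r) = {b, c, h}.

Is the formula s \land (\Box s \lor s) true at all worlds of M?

Let φ = s \land (\Box s \lor s). Evaluate φ at each world:
  a (successors {a, d, f, h}): φ is false.
  b (successors {a, b, f, g}): φ is true.
  c (successors {a, b, c, d, e, g, h}): φ is false.
  d (successors {b, d, e, f}): φ is false.
  e (successors {b, d, e, f, h}): φ is false.
  f (successors {b, f}): φ is false.
  g (successors {c, e, g, h}): φ is false.
  h (successors {a, d, g, h}): φ is false.
Detail at a (counterexample):
  At a: s is false, \Box s \lor s is false, so s \land (\Box s \lor s) is false.
    At a: \Box s is false, s is false, so \Box s \lor s is false.
      At a: \Box s requires s at every successor {a, d, f, h}.
        s fails at a, so \Box s is false at a.

No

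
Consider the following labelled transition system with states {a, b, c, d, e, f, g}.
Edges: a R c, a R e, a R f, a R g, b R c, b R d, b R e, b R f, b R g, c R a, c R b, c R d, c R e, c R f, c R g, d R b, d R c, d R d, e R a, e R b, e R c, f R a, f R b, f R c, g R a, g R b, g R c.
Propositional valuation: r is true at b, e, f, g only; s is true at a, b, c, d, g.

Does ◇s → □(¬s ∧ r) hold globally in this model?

No

Let φ = ◇s → □(¬s ∧ r). Evaluate φ at each world:
  a (successors {c, e, f, g}): φ is false.
  b (successors {c, d, e, f, g}): φ is false.
  c (successors {a, b, d, e, f, g}): φ is false.
  d (successors {b, c, d}): φ is false.
  e (successors {a, b, c}): φ is false.
  f (successors {a, b, c}): φ is false.
  g (successors {a, b, c}): φ is false.
Detail at a (counterexample):
  At a: ◇s is true, □(¬s ∧ r) is false, so ◇s → □(¬s ∧ r) is false.
    At a: ◇s requires s at some successor in {c, e, f, g}.
      s holds at c, so ◇s is true at a.
    At a: □(¬s ∧ r) requires ¬s ∧ r at every successor {c, e, f, g}.
      ¬s ∧ r fails at c, so □(¬s ∧ r) is false at a.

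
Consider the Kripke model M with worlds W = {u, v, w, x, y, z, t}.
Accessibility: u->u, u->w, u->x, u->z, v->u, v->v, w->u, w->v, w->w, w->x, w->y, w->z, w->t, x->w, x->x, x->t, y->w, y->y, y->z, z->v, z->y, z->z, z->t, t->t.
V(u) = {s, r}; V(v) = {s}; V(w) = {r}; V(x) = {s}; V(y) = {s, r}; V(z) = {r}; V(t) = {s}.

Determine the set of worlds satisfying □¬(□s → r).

t

Let φ = □¬(□s → r). Evaluate φ at each world:
  u (successors {u, w, x, z}): φ is false.
  v (successors {u, v}): φ is false.
  w (successors {u, v, w, x, y, z, t}): φ is false.
  x (successors {w, x, t}): φ is false.
  y (successors {w, y, z}): φ is false.
  z (successors {v, y, z, t}): φ is false.
  t (successors {t}): φ is true.
For instance, at t:
  At t: □¬(□s → r) requires ¬(□s → r) at every successor {t}.
      At t: □s → r is false, so ¬(□s → r) is true.
  So □¬(□s → r) is true at t.
Satisfying worlds: {t}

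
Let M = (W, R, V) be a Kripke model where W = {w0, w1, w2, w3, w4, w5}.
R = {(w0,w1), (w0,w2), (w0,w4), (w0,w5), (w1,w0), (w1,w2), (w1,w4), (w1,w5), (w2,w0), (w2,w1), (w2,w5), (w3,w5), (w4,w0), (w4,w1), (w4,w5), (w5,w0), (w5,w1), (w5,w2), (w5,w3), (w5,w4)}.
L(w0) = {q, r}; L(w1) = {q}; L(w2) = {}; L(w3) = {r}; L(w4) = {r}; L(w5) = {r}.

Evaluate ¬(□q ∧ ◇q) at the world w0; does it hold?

At w0: □q ∧ ◇q is false, so ¬(□q ∧ ◇q) is true.
  At w0: □q is false, ◇q is true, so □q ∧ ◇q is false.
    At w0: □q requires q at every successor {w1, w2, w4, w5}.
      q fails at w2, so □q is false at w0.
    At w0: ◇q requires q at some successor in {w1, w2, w4, w5}.
      q holds at w1, so ◇q is true at w0.

Yes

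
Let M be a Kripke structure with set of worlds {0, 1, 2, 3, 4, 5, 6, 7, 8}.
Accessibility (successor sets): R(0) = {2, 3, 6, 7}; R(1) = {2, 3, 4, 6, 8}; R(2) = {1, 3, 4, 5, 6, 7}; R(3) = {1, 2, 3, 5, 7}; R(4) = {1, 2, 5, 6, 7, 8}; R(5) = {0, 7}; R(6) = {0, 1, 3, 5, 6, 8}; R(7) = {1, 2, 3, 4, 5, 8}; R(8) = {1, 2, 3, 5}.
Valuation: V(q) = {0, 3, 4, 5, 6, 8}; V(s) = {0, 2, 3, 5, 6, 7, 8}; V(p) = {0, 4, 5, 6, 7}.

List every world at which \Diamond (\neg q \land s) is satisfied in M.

Let φ = \Diamond (\neg q \land s). Evaluate φ at each world:
  0 (successors {2, 3, 6, 7}): φ is true.
  1 (successors {2, 3, 4, 6, 8}): φ is true.
  2 (successors {1, 3, 4, 5, 6, 7}): φ is true.
  3 (successors {1, 2, 3, 5, 7}): φ is true.
  4 (successors {1, 2, 5, 6, 7, 8}): φ is true.
  5 (successors {0, 7}): φ is true.
  6 (successors {0, 1, 3, 5, 6, 8}): φ is false.
  7 (successors {1, 2, 3, 4, 5, 8}): φ is true.
  8 (successors {1, 2, 3, 5}): φ is true.
For instance, at 5:
  At 5: \Diamond (\neg q \land s) requires \neg q \land s at some successor in {0, 7}.
    \neg q \land s holds at 7, so \Diamond (\neg q \land s) is true at 5.
Satisfying worlds: {0, 1, 2, 3, 4, 5, 7, 8}

0, 1, 2, 3, 4, 5, 7, 8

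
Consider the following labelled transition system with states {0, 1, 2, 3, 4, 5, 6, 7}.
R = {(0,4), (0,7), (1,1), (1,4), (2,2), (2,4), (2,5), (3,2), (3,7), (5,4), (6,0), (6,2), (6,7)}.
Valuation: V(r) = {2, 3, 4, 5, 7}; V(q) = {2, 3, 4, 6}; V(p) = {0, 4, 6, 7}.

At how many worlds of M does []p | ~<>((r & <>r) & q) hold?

5

Let φ = []p | ~<>((r & <>r) & q). Evaluate φ at each world:
  0 (successors {4, 7}): φ is true.
  1 (successors {1, 4}): φ is true.
  2 (successors {2, 4, 5}): φ is false.
  3 (successors {2, 7}): φ is false.
  4 (successors ∅): φ is true.
  5 (successors {4}): φ is true.
  6 (successors {0, 2, 7}): φ is false.
  7 (successors ∅): φ is true.
For instance, at 2:
  At 2: []p is false, ~<>((r & <>r) & q) is false, so []p | ~<>((r & <>r) & q) is false.
    At 2: []p requires p at every successor {2, 4, 5}.
      p fails at 2, so []p is false at 2.
    At 2: <>((r & <>r) & q) is true, so ~<>((r & <>r) & q) is false.
      At 2: <>((r & <>r) & q) requires (r & <>r) & q at some successor in {2, 4, 5}.
        (r & <>r) & q holds at 2, so <>((r & <>r) & q) is true at 2.
Satisfying worlds: {0, 1, 4, 5, 7}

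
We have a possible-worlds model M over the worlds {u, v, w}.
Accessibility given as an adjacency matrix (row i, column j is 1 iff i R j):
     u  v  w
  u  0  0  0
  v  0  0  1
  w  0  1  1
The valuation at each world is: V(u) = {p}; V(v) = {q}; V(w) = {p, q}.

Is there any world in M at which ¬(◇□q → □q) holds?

Let φ = ¬(◇□q → □q). Evaluate φ at each world:
  u (successors ∅): φ is false.
  v (successors {w}): φ is false.
  w (successors {v, w}): φ is false.
For instance, at v:
  At v: ◇□q → □q is true, so ¬(◇□q → □q) is false.
    At v: ◇□q is true, □q is true, so ◇□q → □q is true.
      At v: ◇□q requires □q at some successor in {w}.
        □q holds at w, so ◇□q is true at v.
      At v: □q requires q at every successor {w}.
        At w: q is true.
      So □q is true at v.

No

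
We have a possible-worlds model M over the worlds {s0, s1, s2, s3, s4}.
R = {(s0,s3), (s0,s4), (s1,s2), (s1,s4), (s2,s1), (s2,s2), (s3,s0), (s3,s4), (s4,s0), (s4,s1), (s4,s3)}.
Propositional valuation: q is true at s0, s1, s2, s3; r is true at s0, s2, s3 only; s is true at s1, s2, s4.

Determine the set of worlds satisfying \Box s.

s1, s2

Let φ = \Box s. Evaluate φ at each world:
  s0 (successors {s3, s4}): φ is false.
  s1 (successors {s2, s4}): φ is true.
  s2 (successors {s1, s2}): φ is true.
  s3 (successors {s0, s4}): φ is false.
  s4 (successors {s0, s1, s3}): φ is false.
For instance, at s4:
  At s4: \Box s requires s at every successor {s0, s1, s3}.
    s fails at s0, so \Box s is false at s4.
Satisfying worlds: {s1, s2}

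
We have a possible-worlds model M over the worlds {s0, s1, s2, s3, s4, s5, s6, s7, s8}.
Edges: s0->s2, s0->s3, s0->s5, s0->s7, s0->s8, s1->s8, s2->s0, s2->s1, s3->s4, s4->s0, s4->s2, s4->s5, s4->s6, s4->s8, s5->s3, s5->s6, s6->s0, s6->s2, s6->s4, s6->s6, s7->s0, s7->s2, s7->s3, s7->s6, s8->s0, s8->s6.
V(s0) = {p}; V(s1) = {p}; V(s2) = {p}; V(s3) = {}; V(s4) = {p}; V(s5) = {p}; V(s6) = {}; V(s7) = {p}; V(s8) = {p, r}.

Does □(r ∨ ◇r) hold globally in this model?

No

Let φ = □(r ∨ ◇r). Evaluate φ at each world:
  s0 (successors {s2, s3, s5, s7, s8}): φ is false.
  s1 (successors {s8}): φ is true.
  s2 (successors {s0, s1}): φ is true.
  s3 (successors {s4}): φ is true.
  s4 (successors {s0, s2, s5, s6, s8}): φ is false.
  s5 (successors {s3, s6}): φ is false.
  s6 (successors {s0, s2, s4, s6}): φ is false.
  s7 (successors {s0, s2, s3, s6}): φ is false.
  s8 (successors {s0, s6}): φ is false.
Detail at s0 (counterexample):
  At s0: □(r ∨ ◇r) requires r ∨ ◇r at every successor {s2, s3, s5, s7, s8}.
    r ∨ ◇r fails at s2, so □(r ∨ ◇r) is false at s0.
      At s2: r is false, ◇r is false, so r ∨ ◇r is false.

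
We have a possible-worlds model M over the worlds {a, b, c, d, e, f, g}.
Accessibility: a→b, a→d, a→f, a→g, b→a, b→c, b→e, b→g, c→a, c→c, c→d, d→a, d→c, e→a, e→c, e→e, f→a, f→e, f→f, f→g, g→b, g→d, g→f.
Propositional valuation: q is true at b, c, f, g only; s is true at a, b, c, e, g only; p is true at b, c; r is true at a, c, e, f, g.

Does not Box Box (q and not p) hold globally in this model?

Let φ = not Box Box (q and not p). Evaluate φ at each world:
  a (successors {b, d, f, g}): φ is true.
  b (successors {a, c, e, g}): φ is true.
  c (successors {a, c, d}): φ is true.
  d (successors {a, c}): φ is true.
  e (successors {a, c, e}): φ is true.
  f (successors {a, e, f, g}): φ is true.
  g (successors {b, d, f}): φ is true.
For instance, at c:
  At c: Box Box (q and not p) is false, so not Box Box (q and not p) is true.
    At c: Box Box (q and not p) requires Box (q and not p) at every successor {a, c, d}.
      Box (q and not p) fails at a, so Box Box (q and not p) is false at c.

Yes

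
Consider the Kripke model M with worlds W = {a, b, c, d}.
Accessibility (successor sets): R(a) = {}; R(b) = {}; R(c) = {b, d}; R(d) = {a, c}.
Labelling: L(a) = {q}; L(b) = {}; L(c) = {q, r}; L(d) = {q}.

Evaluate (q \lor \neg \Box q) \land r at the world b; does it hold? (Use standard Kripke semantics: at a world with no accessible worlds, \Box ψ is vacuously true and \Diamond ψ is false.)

No

At b: q \lor \neg \Box q is false, r is false, so (q \lor \neg \Box q) \land r is false.
  At b: q is false, \neg \Box q is false, so q \lor \neg \Box q is false.
    At b: \Box q is true, so \neg \Box q is false.
      At b: no accessible worlds, so \Box q holds vacuously.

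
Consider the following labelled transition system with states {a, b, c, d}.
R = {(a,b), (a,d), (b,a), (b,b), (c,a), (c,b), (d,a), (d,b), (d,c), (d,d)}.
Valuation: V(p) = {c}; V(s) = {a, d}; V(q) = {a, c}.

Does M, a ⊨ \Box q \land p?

Recall that \Box ψ holds at a world iff ψ holds at every accessible world, and \Diamond ψ holds iff ψ holds at some accessible world.
At a: \Box q is false, p is false, so \Box q \land p is false.
  At a: \Box q requires q at every successor {b, d}.
    q fails at b, so \Box q is false at a.

No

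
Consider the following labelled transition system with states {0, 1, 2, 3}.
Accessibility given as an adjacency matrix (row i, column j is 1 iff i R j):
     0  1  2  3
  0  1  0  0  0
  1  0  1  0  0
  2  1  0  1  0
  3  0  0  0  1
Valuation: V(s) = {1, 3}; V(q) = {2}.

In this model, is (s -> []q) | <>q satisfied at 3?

No

Recall that []ψ holds at a world iff ψ holds at every accessible world, and <>ψ holds iff ψ holds at some accessible world.
At 3: s -> []q is false, <>q is false, so (s -> []q) | <>q is false.
  At 3: s is true, []q is false, so s -> []q is false.
    At 3: []q requires q at every successor {3}.
      q fails at 3, so []q is false at 3.
  At 3: <>q requires q at some successor in {3}.
    At 3: q is false.
  So <>q is false at 3.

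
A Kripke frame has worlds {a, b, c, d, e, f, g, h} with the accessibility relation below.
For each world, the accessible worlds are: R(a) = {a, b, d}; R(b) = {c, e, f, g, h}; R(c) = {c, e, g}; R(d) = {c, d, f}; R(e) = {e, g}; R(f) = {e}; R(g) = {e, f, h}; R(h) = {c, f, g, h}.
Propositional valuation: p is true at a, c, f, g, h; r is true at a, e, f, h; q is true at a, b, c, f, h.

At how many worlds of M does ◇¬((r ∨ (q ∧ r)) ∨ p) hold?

Let φ = ◇¬((r ∨ (q ∧ r)) ∨ p). Evaluate φ at each world:
  a (successors {a, b, d}): φ is true.
  b (successors {c, e, f, g, h}): φ is false.
  c (successors {c, e, g}): φ is false.
  d (successors {c, d, f}): φ is true.
  e (successors {e, g}): φ is false.
  f (successors {e}): φ is false.
  g (successors {e, f, h}): φ is false.
  h (successors {c, f, g, h}): φ is false.
For instance, at b:
  At b: ◇¬((r ∨ (q ∧ r)) ∨ p) requires ¬((r ∨ (q ∧ r)) ∨ p) at some successor in {c, e, f, g, h}.
    At c: ¬((r ∨ (q ∧ r)) ∨ p) is false.
    At e: ¬((r ∨ (q ∧ r)) ∨ p) is false.
    At f: ¬((r ∨ (q ∧ r)) ∨ p) is false.
    At g: ¬((r ∨ (q ∧ r)) ∨ p) is false.
    At h: ¬((r ∨ (q ∧ r)) ∨ p) is false.
  So ◇¬((r ∨ (q ∧ r)) ∨ p) is false at b.
Satisfying worlds: {a, d}

2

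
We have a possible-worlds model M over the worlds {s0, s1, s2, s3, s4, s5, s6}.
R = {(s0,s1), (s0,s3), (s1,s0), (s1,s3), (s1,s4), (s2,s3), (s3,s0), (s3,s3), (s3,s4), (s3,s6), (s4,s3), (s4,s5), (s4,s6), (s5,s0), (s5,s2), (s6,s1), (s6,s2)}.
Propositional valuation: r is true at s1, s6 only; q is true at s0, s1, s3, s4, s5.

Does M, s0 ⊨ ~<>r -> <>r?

Yes

At s0: ~<>r is false, <>r is true, so ~<>r -> <>r is true.
  At s0: <>r is true, so ~<>r is false.
    At s0: <>r requires r at some successor in {s1, s3}.
      r holds at s1, so <>r is true at s0.
  At s0: <>r requires r at some successor in {s1, s3}.
    r holds at s1, so <>r is true at s0.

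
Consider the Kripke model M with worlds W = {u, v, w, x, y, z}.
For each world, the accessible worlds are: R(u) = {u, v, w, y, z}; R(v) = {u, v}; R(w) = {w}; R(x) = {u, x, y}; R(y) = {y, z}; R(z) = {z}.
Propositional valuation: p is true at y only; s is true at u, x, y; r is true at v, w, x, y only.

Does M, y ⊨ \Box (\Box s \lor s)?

No

At y: \Box (\Box s \lor s) requires \Box s \lor s at every successor {y, z}.
  \Box s \lor s fails at z, so \Box (\Box s \lor s) is false at y.
    At z: \Box s is false, s is false, so \Box s \lor s is false.
      At z: \Box s requires s at every successor {z}.
        s fails at z, so \Box s is false at z.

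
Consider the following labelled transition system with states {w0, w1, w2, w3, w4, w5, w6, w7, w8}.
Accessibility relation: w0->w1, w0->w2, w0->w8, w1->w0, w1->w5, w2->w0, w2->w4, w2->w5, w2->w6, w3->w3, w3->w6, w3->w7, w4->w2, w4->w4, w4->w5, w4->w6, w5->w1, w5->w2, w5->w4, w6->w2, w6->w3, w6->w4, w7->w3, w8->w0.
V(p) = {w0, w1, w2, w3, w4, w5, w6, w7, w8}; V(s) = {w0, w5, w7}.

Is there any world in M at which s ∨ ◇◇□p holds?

Let φ = s ∨ ◇◇□p. Evaluate φ at each world:
  w0 (successors {w1, w2, w8}): φ is true.
  w1 (successors {w0, w5}): φ is true.
  w2 (successors {w0, w4, w5, w6}): φ is true.
  w3 (successors {w3, w6, w7}): φ is true.
  w4 (successors {w2, w4, w5, w6}): φ is true.
  w5 (successors {w1, w2, w4}): φ is true.
  w6 (successors {w2, w3, w4}): φ is true.
  w7 (successors {w3}): φ is true.
  w8 (successors {w0}): φ is true.
Detail at w0 (witness):
  At w0: s is true, ◇◇□p is true, so s ∨ ◇◇□p is true.
    At w0: ◇◇□p requires ◇□p at some successor in {w1, w2, w8}.
      ◇□p holds at w1, so ◇◇□p is true at w0.

Yes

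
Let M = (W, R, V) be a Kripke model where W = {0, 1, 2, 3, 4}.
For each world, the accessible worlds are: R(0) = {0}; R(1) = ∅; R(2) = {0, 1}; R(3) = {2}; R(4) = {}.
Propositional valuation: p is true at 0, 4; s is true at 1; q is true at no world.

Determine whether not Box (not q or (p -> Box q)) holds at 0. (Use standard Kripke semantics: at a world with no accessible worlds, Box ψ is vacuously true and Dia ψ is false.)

No

Recall that Box ψ holds at a world iff ψ holds at every accessible world, and Dia ψ holds iff ψ holds at some accessible world.
At 0: Box (not q or (p -> Box q)) is true, so not Box (not q or (p -> Box q)) is false.
  At 0: Box (not q or (p -> Box q)) requires not q or (p -> Box q) at every successor {0}.
      At 0: not q is true, p -> Box q is false, so not q or (p -> Box q) is true.
  So Box (not q or (p -> Box q)) is true at 0.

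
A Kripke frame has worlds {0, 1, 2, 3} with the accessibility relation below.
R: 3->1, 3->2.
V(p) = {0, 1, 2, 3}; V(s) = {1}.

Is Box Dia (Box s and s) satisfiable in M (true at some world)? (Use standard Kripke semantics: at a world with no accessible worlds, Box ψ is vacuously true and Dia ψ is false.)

Yes

Recall that Box ψ holds at a world iff ψ holds at every accessible world, and Dia ψ holds iff ψ holds at some accessible world.
Let φ = Box Dia (Box s and s). Evaluate φ at each world:
  0 (successors ∅): φ is true.
  1 (successors ∅): φ is true.
  2 (successors ∅): φ is true.
  3 (successors {1, 2}): φ is false.
Detail at 0 (witness):
  At 0: no accessible worlds, so Box Dia (Box s and s) holds vacuously.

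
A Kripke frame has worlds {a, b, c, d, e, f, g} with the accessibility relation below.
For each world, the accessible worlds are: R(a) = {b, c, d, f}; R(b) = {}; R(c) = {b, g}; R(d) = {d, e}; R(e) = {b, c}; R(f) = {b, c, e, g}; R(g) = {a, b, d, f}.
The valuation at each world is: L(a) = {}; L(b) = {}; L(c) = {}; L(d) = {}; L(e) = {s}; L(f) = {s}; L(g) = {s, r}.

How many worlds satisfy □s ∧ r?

0

Recall that □ψ holds at a world iff ψ holds at every accessible world, and ◇ψ holds iff ψ holds at some accessible world.
Let φ = □s ∧ r. Evaluate φ at each world:
  a (successors {b, c, d, f}): φ is false.
  b (successors ∅): φ is false.
  c (successors {b, g}): φ is false.
  d (successors {d, e}): φ is false.
  e (successors {b, c}): φ is false.
  f (successors {b, c, e, g}): φ is false.
  g (successors {a, b, d, f}): φ is false.
For instance, at g:
  At g: □s is false, r is true, so □s ∧ r is false.
    At g: □s requires s at every successor {a, b, d, f}.
      s fails at a, so □s is false at g.
Satisfying worlds: none.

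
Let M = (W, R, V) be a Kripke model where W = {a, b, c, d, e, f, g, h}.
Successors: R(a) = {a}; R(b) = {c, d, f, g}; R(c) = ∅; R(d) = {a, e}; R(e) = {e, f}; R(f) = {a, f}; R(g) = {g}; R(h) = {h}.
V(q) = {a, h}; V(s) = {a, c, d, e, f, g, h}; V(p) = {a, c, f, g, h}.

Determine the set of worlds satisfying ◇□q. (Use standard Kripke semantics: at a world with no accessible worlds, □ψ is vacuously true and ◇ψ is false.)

Let φ = ◇□q. Evaluate φ at each world:
  a (successors {a}): φ is true.
  b (successors {c, d, f, g}): φ is true.
  c (successors ∅): φ is false.
  d (successors {a, e}): φ is true.
  e (successors {e, f}): φ is false.
  f (successors {a, f}): φ is true.
  g (successors {g}): φ is false.
  h (successors {h}): φ is true.
For instance, at a:
  At a: ◇□q requires □q at some successor in {a}.
    □q holds at a, so ◇□q is true at a.
      At a: □q requires q at every successor {a}.
        At a: q is true.
      So □q is true at a.
Satisfying worlds: {a, b, d, f, h}

a, b, d, f, h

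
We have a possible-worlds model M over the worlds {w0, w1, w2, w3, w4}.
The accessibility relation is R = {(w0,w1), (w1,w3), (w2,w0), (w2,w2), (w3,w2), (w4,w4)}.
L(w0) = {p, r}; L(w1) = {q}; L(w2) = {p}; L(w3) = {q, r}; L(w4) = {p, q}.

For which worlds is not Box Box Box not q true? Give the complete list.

w2, w3, w4

Let φ = not Box Box Box not q. Evaluate φ at each world:
  w0 (successors {w1}): φ is false.
  w1 (successors {w3}): φ is false.
  w2 (successors {w0, w2}): φ is true.
  w3 (successors {w2}): φ is true.
  w4 (successors {w4}): φ is true.
For instance, at w2:
  At w2: Box Box Box not q is false, so not Box Box Box not q is true.
    At w2: Box Box Box not q requires Box Box not q at every successor {w0, w2}.
      Box Box not q fails at w0, so Box Box Box not q is false at w2.
Satisfying worlds: {w2, w3, w4}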